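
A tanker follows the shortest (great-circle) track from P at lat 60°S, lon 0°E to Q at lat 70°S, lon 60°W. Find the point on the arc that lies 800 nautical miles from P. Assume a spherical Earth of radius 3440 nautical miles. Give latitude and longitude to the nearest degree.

≈ lat 68°S, lon 25°W

Write both endpoints as unit vectors p₁, p₂ with components (cos φ cos λ, cos φ sin λ, sin φ).
The central angle between the endpoints is δ = arccos(p₁·p₂) ≈ 0.453 rad (25.9°). The total great-circle distance is δ·R ≈ 0.453 × 3440 ≈ 1557 nmi, so the target fraction is f = 800/1557 ≈ 0.514.
Interpolate at f ≈ 0.514 with slerp weights a = sin((1−f)δ)/sin δ ≈ 0.499, b = sin(fδ)/sin δ ≈ 0.527.
p = a·p₁ + b·p₂ ≈ (0.340, -0.156, -0.927); φ = arcsin(p_z) ≈ -68.05°, λ = atan2(p_y, p_x) ≈ -24.68°.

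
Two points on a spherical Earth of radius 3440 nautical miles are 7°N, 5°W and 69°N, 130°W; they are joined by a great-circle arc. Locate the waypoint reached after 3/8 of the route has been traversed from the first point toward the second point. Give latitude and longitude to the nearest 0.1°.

≈ 40.7°N, 18.1°W

Convert each endpoint to a unit vector on the sphere (x = cos φ cos λ, y = cos φ sin λ, z = sin φ).
The central angle between the endpoints is δ = arccos(p₁·p₂) ≈ 1.661 rad (95.2°).
Interpolate at f = 3/8 with slerp weights a = sin((1−f)δ)/sin δ ≈ 0.865, b = sin(fδ)/sin δ ≈ 0.586.
p = a·p₁ + b·p₂ ≈ (0.720, -0.236, 0.652); φ = arcsin(p_z) ≈ 40.72°, λ = atan2(p_y, p_x) ≈ -18.11°.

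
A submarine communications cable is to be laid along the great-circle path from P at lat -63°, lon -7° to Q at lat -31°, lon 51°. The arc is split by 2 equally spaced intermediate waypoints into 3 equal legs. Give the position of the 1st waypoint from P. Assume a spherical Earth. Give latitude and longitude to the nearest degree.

≈ lat -56°, lon 22°

Convert each endpoint to a unit vector on the sphere (x = cos φ cos λ, y = cos φ sin λ, z = sin φ).
The central angle between the endpoints is δ = arccos(p₁·p₂) ≈ 0.843 rad (48.3°).
Interpolate at f = 1/3 with slerp weights a = sin((1−f)δ)/sin δ ≈ 0.714, b = sin(fδ)/sin δ ≈ 0.371.
p = a·p₁ + b·p₂ ≈ (0.522, 0.208, -0.827); φ = arcsin(p_z) ≈ -55.82°, λ = atan2(p_y, p_x) ≈ 21.72°.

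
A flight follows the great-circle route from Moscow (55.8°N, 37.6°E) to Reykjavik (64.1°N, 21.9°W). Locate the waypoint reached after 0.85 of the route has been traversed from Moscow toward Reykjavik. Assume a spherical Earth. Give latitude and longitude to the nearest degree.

≈ 65°N, 12°W

Write both endpoints as unit vectors p₁, p₂ with components (cos φ cos λ, cos φ sin λ, sin φ).
The central angle between the endpoints is δ = arccos(p₁·p₂) ≈ 0.518 rad (29.7°).
Interpolate at f = 0.85 with slerp weights a = sin((1−f)δ)/sin δ ≈ 0.157, b = sin(fδ)/sin δ ≈ 0.861.
p = a·p₁ + b·p₂ ≈ (0.419, -0.086, 0.904); φ = arcsin(p_z) ≈ 64.69°, λ = atan2(p_y, p_x) ≈ -11.67°.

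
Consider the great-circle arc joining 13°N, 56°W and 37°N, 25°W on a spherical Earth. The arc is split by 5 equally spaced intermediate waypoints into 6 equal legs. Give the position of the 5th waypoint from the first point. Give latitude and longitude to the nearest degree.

Convert each endpoint to a unit vector on the sphere (x = cos φ cos λ, y = cos φ sin λ, z = sin φ).
The central angle between the endpoints is δ = arccos(p₁·p₂) ≈ 0.639 rad (36.6°).
Interpolate at f = 5/6 with slerp weights a = sin((1−f)δ)/sin δ ≈ 0.178, b = sin(fδ)/sin δ ≈ 0.851.
p = a·p₁ + b·p₂ ≈ (0.713, -0.431, 0.552); φ = arcsin(p_z) ≈ 33.53°, λ = atan2(p_y, p_x) ≈ -31.16°.

≈ 34°N, 31°W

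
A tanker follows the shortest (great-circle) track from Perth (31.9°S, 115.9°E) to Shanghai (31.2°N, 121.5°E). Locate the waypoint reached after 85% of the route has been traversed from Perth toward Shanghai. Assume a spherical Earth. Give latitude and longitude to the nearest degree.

≈ 22°N, 121°E

From cos δ = sin φ₁ sin φ₂ + cos φ₁ cos φ₂ cos Δλ, the central angle is δ ≈ 1.105 rad (63.3°).
Interpolate at f = 0.85 with slerp weights a = sin((1−f)δ)/sin δ ≈ 0.185, b = sin(fδ)/sin δ ≈ 0.903.
p = a·p₁ + b·p₂ ≈ (-0.472, 0.800, 0.370); φ = arcsin(p_z) ≈ 21.74°, λ = atan2(p_y, p_x) ≈ 120.56°.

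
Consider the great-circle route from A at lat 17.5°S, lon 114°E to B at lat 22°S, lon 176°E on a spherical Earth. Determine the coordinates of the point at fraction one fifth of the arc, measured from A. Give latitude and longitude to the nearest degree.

≈ lat 20°S, lon 126°E

The haversine formula gives a central angle δ ≈ 1.015 rad (58.1°) between the endpoints.
Interpolate at f = 1/5 with slerp weights a = sin((1−f)δ)/sin δ ≈ 0.854, b = sin(fδ)/sin δ ≈ 0.237.
p = a·p₁ + b·p₂ ≈ (-0.551, 0.760, -0.346); φ = arcsin(p_z) ≈ -20.23°, λ = atan2(p_y, p_x) ≈ 125.95°.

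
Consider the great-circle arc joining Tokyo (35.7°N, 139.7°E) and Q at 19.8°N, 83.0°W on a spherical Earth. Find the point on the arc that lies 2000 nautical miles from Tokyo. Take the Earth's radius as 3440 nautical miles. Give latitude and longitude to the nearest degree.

≈ 54°N, 180°E

Convert each endpoint to a unit vector on the sphere (x = cos φ cos λ, y = cos φ sin λ, z = sin φ).
The central angle between the endpoints is δ = arccos(p₁·p₂) ≈ 1.943 rad (111.3°). The total great-circle distance is δ·R ≈ 1.943 × 3440 ≈ 6685 nmi, so the target fraction is f = 2000/6685 ≈ 0.299.
Interpolate at f ≈ 0.299 with slerp weights a = sin((1−f)δ)/sin δ ≈ 1.050, b = sin(fδ)/sin δ ≈ 0.590.
p = a·p₁ + b·p₂ ≈ (-0.583, 0.001, 0.813); φ = arcsin(p_z) ≈ 54.35°, λ = atan2(p_y, p_x) ≈ 179.90°.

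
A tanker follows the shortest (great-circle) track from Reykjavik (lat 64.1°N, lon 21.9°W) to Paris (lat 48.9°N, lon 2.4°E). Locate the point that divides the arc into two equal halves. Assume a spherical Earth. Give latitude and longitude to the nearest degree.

Convert each endpoint to a unit vector on the sphere (x = cos φ cos λ, y = cos φ sin λ, z = sin φ).
The central angle between the endpoints is δ = arccos(p₁·p₂) ≈ 0.349 rad (20.0°).
Interpolate at f = 1/2 with slerp weights a = sin((1−f)δ)/sin δ ≈ 0.508, b = sin(fδ)/sin δ ≈ 0.508.
p = a·p₁ + b·p₂ ≈ (0.539, -0.069, 0.839); φ = arcsin(p_z) ≈ 57.07°, λ = atan2(p_y, p_x) ≈ -7.26°.

≈ lat 57°N, lon 7°W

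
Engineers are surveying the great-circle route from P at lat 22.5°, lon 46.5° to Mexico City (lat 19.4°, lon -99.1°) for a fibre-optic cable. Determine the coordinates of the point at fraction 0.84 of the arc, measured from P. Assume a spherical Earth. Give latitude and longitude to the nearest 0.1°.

The haversine formula gives a central angle δ ≈ 2.204 rad (126.3°) between the endpoints.
Interpolate at f = 0.84 with slerp weights a = sin((1−f)δ)/sin δ ≈ 0.429, b = sin(fδ)/sin δ ≈ 1.192.
p = a·p₁ + b·p₂ ≈ (0.095, -0.823, 0.560); φ = arcsin(p_z) ≈ 34.05°, λ = atan2(p_y, p_x) ≈ -83.44°.

≈ lat 34.1°, lon -83.4°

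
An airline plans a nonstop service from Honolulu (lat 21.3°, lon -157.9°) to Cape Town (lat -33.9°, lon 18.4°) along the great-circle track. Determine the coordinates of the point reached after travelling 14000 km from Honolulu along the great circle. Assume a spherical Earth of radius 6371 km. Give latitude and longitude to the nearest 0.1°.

≈ lat -71.1°, lon -14.4°

Convert each endpoint to a unit vector on the sphere (x = cos φ cos λ, y = cos φ sin λ, z = sin φ).
The central angle between the endpoints is δ = arccos(p₁·p₂) ≈ 2.914 rad (167.0°). The total great-circle distance is δ·R ≈ 2.914 × 6371 ≈ 18568 km, so the target fraction is f = 14000/18568 ≈ 0.754.
Interpolate at f ≈ 0.754 with slerp weights a = sin((1−f)δ)/sin δ ≈ 2.917, b = sin(fδ)/sin δ ≈ 3.596.
p = a·p₁ + b·p₂ ≈ (0.314, -0.080, -0.946); φ = arcsin(p_z) ≈ -71.09°, λ = atan2(p_y, p_x) ≈ -14.37°.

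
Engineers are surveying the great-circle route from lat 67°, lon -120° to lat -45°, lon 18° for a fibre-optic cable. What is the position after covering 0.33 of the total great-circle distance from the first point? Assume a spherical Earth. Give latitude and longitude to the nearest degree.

≈ lat 46°, lon -28°

Write both endpoints as unit vectors p₁, p₂ with components (cos φ cos λ, cos φ sin λ, sin φ).
The central angle between the endpoints is δ = arccos(p₁·p₂) ≈ 2.599 rad (148.9°).
Interpolate at f = 0.33 with slerp weights a = sin((1−f)δ)/sin δ ≈ 1.908, b = sin(fδ)/sin δ ≈ 1.464.
p = a·p₁ + b·p₂ ≈ (0.612, -0.326, 0.721); φ = arcsin(p_z) ≈ 46.13°, λ = atan2(p_y, p_x) ≈ -28.03°.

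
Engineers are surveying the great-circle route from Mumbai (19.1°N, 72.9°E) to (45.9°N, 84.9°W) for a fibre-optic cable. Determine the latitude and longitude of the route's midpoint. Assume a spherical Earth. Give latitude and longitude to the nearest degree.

The haversine formula gives a central angle δ ≈ 1.954 rad (112.0°) between the endpoints.
Interpolate at f = 1/2 with slerp weights a = sin((1−f)δ)/sin δ ≈ 0.894, b = sin(fδ)/sin δ ≈ 0.894.
p = a·p₁ + b·p₂ ≈ (0.304, 0.188, 0.934); φ = arcsin(p_z) ≈ 69.09°, λ = atan2(p_y, p_x) ≈ 31.73°.

≈ (69°N, 32°E)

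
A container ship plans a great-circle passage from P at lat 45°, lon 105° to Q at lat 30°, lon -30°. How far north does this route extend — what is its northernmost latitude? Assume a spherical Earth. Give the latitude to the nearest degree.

The great circle lies in the plane with unit normal n̂ = (p₁ × p₂)/|p₁ × p₂|.
Here n̂_z ≈ -0.434; the vertex latitude is φ_max = arccos|n̂_z| ≈ 64.3°.
Check via Clairaut: cos φ_max = |cos φ₁| · sin C = cos(45.0°)·sin(37.9°) ≈ 0.434, again giving ≈ 64.3°.

≈ 64°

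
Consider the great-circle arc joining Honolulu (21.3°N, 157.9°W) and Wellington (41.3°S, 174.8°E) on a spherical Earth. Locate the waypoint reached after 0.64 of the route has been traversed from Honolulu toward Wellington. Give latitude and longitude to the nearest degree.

≈ 19°S, 174°W

The haversine formula gives a central angle δ ≈ 1.179 rad (67.5°) between the endpoints.
Interpolate at f = 0.64 with slerp weights a = sin((1−f)δ)/sin δ ≈ 0.446, b = sin(fδ)/sin δ ≈ 0.741.
p = a·p₁ + b·p₂ ≈ (-0.939, -0.106, -0.327); φ = arcsin(p_z) ≈ -19.10°, λ = atan2(p_y, p_x) ≈ -173.58°.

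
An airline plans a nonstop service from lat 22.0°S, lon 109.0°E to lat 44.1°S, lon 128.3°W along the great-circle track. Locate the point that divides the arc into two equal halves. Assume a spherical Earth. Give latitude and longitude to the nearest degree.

Write both endpoints as unit vectors p₁, p₂ with components (cos φ cos λ, cos φ sin λ, sin φ).
The central angle between the endpoints is δ = arccos(p₁·p₂) ≈ 1.670 rad (95.7°).
Interpolate at f = 1/2 with slerp weights a = sin((1−f)δ)/sin δ ≈ 0.745, b = sin(fδ)/sin δ ≈ 0.745.
p = a·p₁ + b·p₂ ≈ (-0.556, 0.233, -0.797); φ = arcsin(p_z) ≈ -52.89°, λ = atan2(p_y, p_x) ≈ 157.26°.

≈ lat 53°S, lon 157°E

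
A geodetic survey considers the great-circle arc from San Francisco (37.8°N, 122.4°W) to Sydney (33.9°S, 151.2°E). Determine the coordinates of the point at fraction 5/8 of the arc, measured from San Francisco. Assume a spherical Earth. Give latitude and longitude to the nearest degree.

Convert each endpoint to a unit vector on the sphere (x = cos φ cos λ, y = cos φ sin λ, z = sin φ).
The central angle between the endpoints is δ = arccos(p₁·p₂) ≈ 1.876 rad (107.5°).
Interpolate at f = 5/8 with slerp weights a = sin((1−f)δ)/sin δ ≈ 0.678, b = sin(fδ)/sin δ ≈ 0.966.
p = a·p₁ + b·p₂ ≈ (-0.990, -0.066, -0.123); φ = arcsin(p_z) ≈ -7.08°, λ = atan2(p_y, p_x) ≈ -176.18°.

≈ (7°S, 176°W)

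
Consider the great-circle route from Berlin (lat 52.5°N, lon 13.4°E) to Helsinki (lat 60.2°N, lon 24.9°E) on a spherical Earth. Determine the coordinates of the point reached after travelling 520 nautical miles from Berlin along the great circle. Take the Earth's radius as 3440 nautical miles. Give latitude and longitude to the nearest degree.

≈ lat 59°N, lon 23°E

Write both endpoints as unit vectors p₁, p₂ with components (cos φ cos λ, cos φ sin λ, sin φ).
The central angle between the endpoints is δ = arccos(p₁·p₂) ≈ 0.174 rad (10.0°). The total great-circle distance is δ·R ≈ 0.174 × 3440 ≈ 598 nmi, so the target fraction is f = 520/598 ≈ 0.869.
Interpolate at f ≈ 0.869 with slerp weights a = sin((1−f)δ)/sin δ ≈ 0.132, b = sin(fδ)/sin δ ≈ 0.870.
p = a·p₁ + b·p₂ ≈ (0.470, 0.201, 0.859); φ = arcsin(p_z) ≈ 59.26°, λ = atan2(p_y, p_x) ≈ 23.11°.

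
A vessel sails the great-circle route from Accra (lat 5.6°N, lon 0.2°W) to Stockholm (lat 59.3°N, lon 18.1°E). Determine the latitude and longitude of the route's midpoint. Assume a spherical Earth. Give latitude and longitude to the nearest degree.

Convert each endpoint to a unit vector on the sphere (x = cos φ cos λ, y = cos φ sin λ, z = sin φ).
The central angle between the endpoints is δ = arccos(p₁·p₂) ≈ 0.969 rad (55.5°).
Interpolate at f = 1/2 with slerp weights a = sin((1−f)δ)/sin δ ≈ 0.565, b = sin(fδ)/sin δ ≈ 0.565.
p = a·p₁ + b·p₂ ≈ (0.836, 0.088, 0.541); φ = arcsin(p_z) ≈ 32.75°, λ = atan2(p_y, p_x) ≈ 5.98°.

≈ lat 33°N, lon 6°E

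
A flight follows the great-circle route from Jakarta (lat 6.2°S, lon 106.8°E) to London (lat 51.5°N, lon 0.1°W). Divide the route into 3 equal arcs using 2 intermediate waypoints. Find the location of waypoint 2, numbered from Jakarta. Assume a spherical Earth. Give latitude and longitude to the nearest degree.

Convert each endpoint to a unit vector on the sphere (x = cos φ cos λ, y = cos φ sin λ, z = sin φ).
The central angle between the endpoints is δ = arccos(p₁·p₂) ≈ 1.838 rad (105.3°).
Interpolate at f = 2/3 with slerp weights a = sin((1−f)δ)/sin δ ≈ 0.596, b = sin(fδ)/sin δ ≈ 0.976.
p = a·p₁ + b·p₂ ≈ (0.436, 0.567, 0.699); φ = arcsin(p_z) ≈ 44.36°, λ = atan2(p_y, p_x) ≈ 52.42°.

≈ lat 44°N, lon 52°E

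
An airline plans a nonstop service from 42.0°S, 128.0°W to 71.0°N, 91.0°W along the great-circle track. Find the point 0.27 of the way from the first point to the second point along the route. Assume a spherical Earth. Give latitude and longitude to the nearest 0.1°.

Convert each endpoint to a unit vector on the sphere (x = cos φ cos λ, y = cos φ sin λ, z = sin φ).
The central angle between the endpoints is δ = arccos(p₁·p₂) ≈ 2.026 rad (116.1°).
Interpolate at f = 0.27 with slerp weights a = sin((1−f)δ)/sin δ ≈ 1.109, b = sin(fδ)/sin δ ≈ 0.579.
p = a·p₁ + b·p₂ ≈ (-0.510, -0.838, -0.194); φ = arcsin(p_z) ≈ -11.20°, λ = atan2(p_y, p_x) ≈ -121.36°.

≈ 11.2°S, 121.4°W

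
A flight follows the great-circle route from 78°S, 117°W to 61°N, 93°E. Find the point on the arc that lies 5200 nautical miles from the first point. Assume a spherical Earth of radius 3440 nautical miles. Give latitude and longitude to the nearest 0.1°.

≈ 11.6°S, 110.8°E

Write both endpoints as unit vectors p₁, p₂ with components (cos φ cos λ, cos φ sin λ, sin φ).
The central angle between the endpoints is δ = arccos(p₁·p₂) ≈ 2.802 rad (160.5°). The total great-circle distance is δ·R ≈ 2.802 × 3440 ≈ 9638 nmi, so the target fraction is f = 5200/9638 ≈ 0.540.
Interpolate at f ≈ 0.540 with slerp weights a = sin((1−f)δ)/sin δ ≈ 2.882, b = sin(fδ)/sin δ ≈ 2.995.
p = a·p₁ + b·p₂ ≈ (-0.348, 0.916, -0.200); φ = arcsin(p_z) ≈ -11.56°, λ = atan2(p_y, p_x) ≈ 110.81°.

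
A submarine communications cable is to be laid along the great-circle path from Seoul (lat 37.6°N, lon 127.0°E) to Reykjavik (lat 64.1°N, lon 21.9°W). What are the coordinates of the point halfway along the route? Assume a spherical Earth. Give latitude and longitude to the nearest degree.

≈ lat 73°N, lon 99°E

Convert each endpoint to a unit vector on the sphere (x = cos φ cos λ, y = cos φ sin λ, z = sin φ).
The central angle between the endpoints is δ = arccos(p₁·p₂) ≈ 1.316 rad (75.4°).
Interpolate at f = 1/2 with slerp weights a = sin((1−f)δ)/sin δ ≈ 0.632, b = sin(fδ)/sin δ ≈ 0.632.
p = a·p₁ + b·p₂ ≈ (-0.045, 0.297, 0.954); φ = arcsin(p_z) ≈ 72.53°, λ = atan2(p_y, p_x) ≈ 98.66°.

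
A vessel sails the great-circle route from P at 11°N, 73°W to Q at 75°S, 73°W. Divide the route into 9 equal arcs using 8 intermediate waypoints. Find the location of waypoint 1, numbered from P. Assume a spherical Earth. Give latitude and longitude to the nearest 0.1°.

≈ 1.4°N, 73.0°W

Write both endpoints as unit vectors p₁, p₂ with components (cos φ cos λ, cos φ sin λ, sin φ).
The central angle between the endpoints is δ = arccos(p₁·p₂) ≈ 1.501 rad (86.0°).
Interpolate at f = 1/9 with slerp weights a = sin((1−f)δ)/sin δ ≈ 0.975, b = sin(fδ)/sin δ ≈ 0.166.
p = a·p₁ + b·p₂ ≈ (0.292, -0.956, 0.025); φ = arcsin(p_z) ≈ 1.44°, λ = atan2(p_y, p_x) ≈ -73.00°.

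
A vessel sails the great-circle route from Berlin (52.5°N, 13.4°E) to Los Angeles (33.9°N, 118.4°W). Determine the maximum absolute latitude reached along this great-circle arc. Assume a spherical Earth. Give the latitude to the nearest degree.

≈ 68°N

The great circle lies in the plane with unit normal n̂ = (p₁ × p₂)/|p₁ × p₂|.
Here n̂_z ≈ -0.379; the vertex latitude is φ_max = arccos|n̂_z| ≈ 67.7°.
Check via Clairaut: cos φ_max = |cos φ₁| · sin C = cos(52.5°)·sin(38.5°) ≈ 0.379, again giving ≈ 67.7°.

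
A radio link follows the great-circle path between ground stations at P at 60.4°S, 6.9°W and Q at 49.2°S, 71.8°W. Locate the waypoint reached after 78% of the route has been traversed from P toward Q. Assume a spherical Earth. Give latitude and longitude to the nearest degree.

From cos δ = sin φ₁ sin φ₂ + cos φ₁ cos φ₂ cos Δλ, the central angle is δ ≈ 0.652 rad (37.3°).
Interpolate at f = 0.78 with slerp weights a = sin((1−f)δ)/sin δ ≈ 0.236, b = sin(fδ)/sin δ ≈ 0.802.
p = a·p₁ + b·p₂ ≈ (0.279, -0.512, -0.812); φ = arcsin(p_z) ≈ -54.32°, λ = atan2(p_y, p_x) ≈ -61.39°.

≈ 54°S, 61°W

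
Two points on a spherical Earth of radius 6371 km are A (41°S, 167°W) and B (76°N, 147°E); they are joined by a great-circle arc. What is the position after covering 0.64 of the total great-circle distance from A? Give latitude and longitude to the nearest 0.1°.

≈ (35.1°N, 179.0°E)

Convert each endpoint to a unit vector on the sphere (x = cos φ cos λ, y = cos φ sin λ, z = sin φ).
The central angle between the endpoints is δ = arccos(p₁·p₂) ≈ 2.106 rad (120.6°).
Interpolate at f = 0.64 with slerp weights a = sin((1−f)δ)/sin δ ≈ 0.799, b = sin(fδ)/sin δ ≈ 1.134.
p = a·p₁ + b·p₂ ≈ (-0.818, 0.014, 0.576); φ = arcsin(p_z) ≈ 35.14°, λ = atan2(p_y, p_x) ≈ 179.04°.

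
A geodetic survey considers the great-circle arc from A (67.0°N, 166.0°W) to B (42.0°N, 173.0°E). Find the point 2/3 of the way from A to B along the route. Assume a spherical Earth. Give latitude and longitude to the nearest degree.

≈ (51°N, 177°E)

Write both endpoints as unit vectors p₁, p₂ with components (cos φ cos λ, cos φ sin λ, sin φ).
The central angle between the endpoints is δ = arccos(p₁·p₂) ≈ 0.480 rad (27.5°).
Interpolate at f = 2/3 with slerp weights a = sin((1−f)δ)/sin δ ≈ 0.345, b = sin(fδ)/sin δ ≈ 0.681.
p = a·p₁ + b·p₂ ≈ (-0.633, 0.029, 0.773); φ = arcsin(p_z) ≈ 50.66°, λ = atan2(p_y, p_x) ≈ 177.37°.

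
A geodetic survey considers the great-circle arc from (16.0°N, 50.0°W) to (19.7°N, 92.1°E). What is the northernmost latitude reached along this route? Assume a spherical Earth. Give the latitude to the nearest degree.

The great circle lies in the plane with unit normal n̂ = (p₁ × p₂)/|p₁ × p₂|.
Here n̂_z ≈ +0.709; the vertex latitude is φ_max = arccos|n̂_z| ≈ 44.8°.
Check via Clairaut: cos φ_max = |cos φ₁| · sin C = cos(16.0°)·sin(47.6°) ≈ 0.709, again giving ≈ 44.8°.

≈ 45°N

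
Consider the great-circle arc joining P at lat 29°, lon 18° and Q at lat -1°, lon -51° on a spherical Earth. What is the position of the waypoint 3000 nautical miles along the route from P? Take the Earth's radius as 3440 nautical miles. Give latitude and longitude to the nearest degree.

≈ lat 10°, lon -32°

Convert each endpoint to a unit vector on the sphere (x = cos φ cos λ, y = cos φ sin λ, z = sin φ).
The central angle between the endpoints is δ = arccos(p₁·p₂) ≈ 1.261 rad (72.2°). The total great-circle distance is δ·R ≈ 1.261 × 3440 ≈ 4338 nmi, so the target fraction is f = 3000/4338 ≈ 0.692.
Interpolate at f ≈ 0.692 with slerp weights a = sin((1−f)δ)/sin δ ≈ 0.398, b = sin(fδ)/sin δ ≈ 0.804.
p = a·p₁ + b·p₂ ≈ (0.837, -0.517, 0.179); φ = arcsin(p_z) ≈ 10.31°, λ = atan2(p_y, p_x) ≈ -31.71°.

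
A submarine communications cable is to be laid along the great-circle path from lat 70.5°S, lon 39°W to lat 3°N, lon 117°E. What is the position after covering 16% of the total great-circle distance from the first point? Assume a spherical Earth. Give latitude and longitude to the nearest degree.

The haversine formula gives a central angle δ ≈ 1.932 rad (110.7°) between the endpoints.
Interpolate at f = 0.16 with slerp weights a = sin((1−f)δ)/sin δ ≈ 1.068, b = sin(fδ)/sin δ ≈ 0.325.
p = a·p₁ + b·p₂ ≈ (0.129, 0.065, -0.989); φ = arcsin(p_z) ≈ -81.66°, λ = atan2(p_y, p_x) ≈ 26.73°.

≈ lat 82°S, lon 27°E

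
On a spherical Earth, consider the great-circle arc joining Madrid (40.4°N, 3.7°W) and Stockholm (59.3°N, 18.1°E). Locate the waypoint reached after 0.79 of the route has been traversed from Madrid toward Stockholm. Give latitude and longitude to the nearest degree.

Convert each endpoint to a unit vector on the sphere (x = cos φ cos λ, y = cos φ sin λ, z = sin φ).
The central angle between the endpoints is δ = arccos(p₁·p₂) ≈ 0.407 rad (23.3°).
Interpolate at f = 0.79 with slerp weights a = sin((1−f)δ)/sin δ ≈ 0.216, b = sin(fδ)/sin δ ≈ 0.798.
p = a·p₁ + b·p₂ ≈ (0.551, 0.116, 0.826); φ = arcsin(p_z) ≈ 55.71°, λ = atan2(p_y, p_x) ≈ 11.89°.

≈ 56°N, 12°E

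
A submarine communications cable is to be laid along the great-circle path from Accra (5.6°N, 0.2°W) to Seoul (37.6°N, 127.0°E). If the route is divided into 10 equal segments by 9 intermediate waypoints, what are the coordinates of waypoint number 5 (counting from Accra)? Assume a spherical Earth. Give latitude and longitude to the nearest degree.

≈ 41°N, 51°E

The haversine formula gives a central angle δ ≈ 2.001 rad (114.7°) between the endpoints.
Interpolate at f = 5/10 with slerp weights a = sin((1−f)δ)/sin δ ≈ 0.926, b = sin(fδ)/sin δ ≈ 0.926.
p = a·p₁ + b·p₂ ≈ (0.480, 0.583, 0.656); φ = arcsin(p_z) ≈ 40.96°, λ = atan2(p_y, p_x) ≈ 50.52°.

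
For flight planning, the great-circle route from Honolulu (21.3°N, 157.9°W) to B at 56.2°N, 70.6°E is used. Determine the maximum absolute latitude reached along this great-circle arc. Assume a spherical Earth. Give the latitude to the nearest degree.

The great circle lies in the plane with unit normal n̂ = (p₁ × p₂)/|p₁ × p₂|.
Here n̂_z ≈ -0.389; the vertex latitude is φ_max = arccos|n̂_z| ≈ 67.1°.

≈ 67°N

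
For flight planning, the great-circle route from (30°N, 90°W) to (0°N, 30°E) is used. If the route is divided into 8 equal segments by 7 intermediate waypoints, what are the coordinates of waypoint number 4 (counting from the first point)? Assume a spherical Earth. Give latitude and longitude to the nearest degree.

≈ (28°N, 23°W)

The haversine formula gives a central angle δ ≈ 2.019 rad (115.7°) between the endpoints.
Interpolate at f = 4/8 with slerp weights a = sin((1−f)δ)/sin δ ≈ 0.939, b = sin(fδ)/sin δ ≈ 0.939.
p = a·p₁ + b·p₂ ≈ (0.813, -0.344, 0.470); φ = arcsin(p_z) ≈ 28.00°, λ = atan2(p_y, p_x) ≈ -22.91°.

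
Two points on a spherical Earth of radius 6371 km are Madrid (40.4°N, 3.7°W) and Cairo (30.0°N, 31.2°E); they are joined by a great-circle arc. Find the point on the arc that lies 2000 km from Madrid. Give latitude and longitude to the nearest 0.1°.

≈ (35.4°N, 18.3°E)

The haversine formula gives a central angle δ ≈ 0.526 rad (30.1°) between the endpoints. The total great-circle distance is δ·R ≈ 0.526 × 6371 ≈ 3349 km, so the target fraction is f = 2000/3349 ≈ 0.597.
Interpolate at f ≈ 0.597 with slerp weights a = sin((1−f)δ)/sin δ ≈ 0.419, b = sin(fδ)/sin δ ≈ 0.615.
p = a·p₁ + b·p₂ ≈ (0.774, 0.255, 0.579); φ = arcsin(p_z) ≈ 35.39°, λ = atan2(p_y, p_x) ≈ 18.26°.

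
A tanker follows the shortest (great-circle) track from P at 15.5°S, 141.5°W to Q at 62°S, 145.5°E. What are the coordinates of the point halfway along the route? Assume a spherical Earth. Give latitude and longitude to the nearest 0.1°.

The haversine formula gives a central angle δ ≈ 1.194 rad (68.4°) between the endpoints.
Interpolate at f = 1/2 with slerp weights a = sin((1−f)δ)/sin δ ≈ 0.605, b = sin(fδ)/sin δ ≈ 0.605.
p = a·p₁ + b·p₂ ≈ (-0.690, -0.202, -0.695); φ = arcsin(p_z) ≈ -44.05°, λ = atan2(p_y, p_x) ≈ -163.69°.

≈ 44.1°S, 163.7°W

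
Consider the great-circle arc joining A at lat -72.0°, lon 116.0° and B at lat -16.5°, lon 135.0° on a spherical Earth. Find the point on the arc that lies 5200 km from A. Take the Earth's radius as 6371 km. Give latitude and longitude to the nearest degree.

≈ lat -26°, lon 134°

Convert each endpoint to a unit vector on the sphere (x = cos φ cos λ, y = cos φ sin λ, z = sin φ).
The central angle between the endpoints is δ = arccos(p₁·p₂) ≈ 0.988 rad (56.6°). The total great-circle distance is δ·R ≈ 0.988 × 6371 ≈ 6295 km, so the target fraction is f = 5200/6295 ≈ 0.826.
Interpolate at f ≈ 0.826 with slerp weights a = sin((1−f)δ)/sin δ ≈ 0.205, b = sin(fδ)/sin δ ≈ 0.873.
p = a·p₁ + b·p₂ ≈ (-0.619, 0.648, -0.443); φ = arcsin(p_z) ≈ -26.27°, λ = atan2(p_y, p_x) ≈ 133.68°.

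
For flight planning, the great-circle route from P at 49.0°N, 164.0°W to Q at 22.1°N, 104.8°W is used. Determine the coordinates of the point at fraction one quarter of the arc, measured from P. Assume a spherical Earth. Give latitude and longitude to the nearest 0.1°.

≈ 45.5°N, 144.9°W

The haversine formula gives a central angle δ ≈ 0.933 rad (53.5°) between the endpoints.
Interpolate at f = 1/4 with slerp weights a = sin((1−f)δ)/sin δ ≈ 0.802, b = sin(fδ)/sin δ ≈ 0.288.
p = a·p₁ + b·p₂ ≈ (-0.574, -0.403, 0.713); φ = arcsin(p_z) ≈ 45.50°, λ = atan2(p_y, p_x) ≈ -144.93°.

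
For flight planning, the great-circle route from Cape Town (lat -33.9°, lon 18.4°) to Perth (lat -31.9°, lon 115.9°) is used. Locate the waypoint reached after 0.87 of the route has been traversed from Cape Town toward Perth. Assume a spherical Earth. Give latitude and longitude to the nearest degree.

≈ lat -37°, lon 105°

Write both endpoints as unit vectors p₁, p₂ with components (cos φ cos λ, cos φ sin λ, sin φ).
The central angle between the endpoints is δ = arccos(p₁·p₂) ≈ 1.367 rad (78.3°).
Interpolate at f = 0.87 with slerp weights a = sin((1−f)δ)/sin δ ≈ 0.180, b = sin(fδ)/sin δ ≈ 0.948.
p = a·p₁ + b·p₂ ≈ (-0.209, 0.771, -0.601); φ = arcsin(p_z) ≈ -36.97°, λ = atan2(p_y, p_x) ≈ 105.19°.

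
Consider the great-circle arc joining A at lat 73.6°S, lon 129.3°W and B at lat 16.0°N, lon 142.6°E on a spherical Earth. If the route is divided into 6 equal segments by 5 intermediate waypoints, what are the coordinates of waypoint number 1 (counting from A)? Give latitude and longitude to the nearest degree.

≈ lat 65°S, lon 174°W

Write both endpoints as unit vectors p₁, p₂ with components (cos φ cos λ, cos φ sin λ, sin φ).
The central angle between the endpoints is δ = arccos(p₁·p₂) ≈ 1.829 rad (104.8°).
Interpolate at f = 1/6 with slerp weights a = sin((1−f)δ)/sin δ ≈ 1.033, b = sin(fδ)/sin δ ≈ 0.310.
p = a·p₁ + b·p₂ ≈ (-0.422, -0.044, -0.906); φ = arcsin(p_z) ≈ -64.90°, λ = atan2(p_y, p_x) ≈ -173.98°.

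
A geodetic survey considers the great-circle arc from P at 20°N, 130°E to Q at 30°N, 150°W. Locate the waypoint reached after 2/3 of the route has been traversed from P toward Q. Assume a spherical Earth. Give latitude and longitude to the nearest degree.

≈ 32°N, 178°W

The haversine formula gives a central angle δ ≈ 1.253 rad (71.8°) between the endpoints.
Interpolate at f = 2/3 with slerp weights a = sin((1−f)δ)/sin δ ≈ 0.427, b = sin(fδ)/sin δ ≈ 0.781.
p = a·p₁ + b·p₂ ≈ (-0.843, -0.031, 0.536); φ = arcsin(p_z) ≈ 32.44°, λ = atan2(p_y, p_x) ≈ -177.92°.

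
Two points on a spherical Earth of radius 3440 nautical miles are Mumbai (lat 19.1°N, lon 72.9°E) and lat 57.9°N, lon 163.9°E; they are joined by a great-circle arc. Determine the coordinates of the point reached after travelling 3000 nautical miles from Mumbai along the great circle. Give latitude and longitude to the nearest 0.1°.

The haversine formula gives a central angle δ ≈ 1.299 rad (74.4°) between the endpoints. The total great-circle distance is δ·R ≈ 1.299 × 3440 ≈ 4469 nmi, so the target fraction is f = 3000/4469 ≈ 0.671.
Interpolate at f ≈ 0.671 with slerp weights a = sin((1−f)δ)/sin δ ≈ 0.430, b = sin(fδ)/sin δ ≈ 0.795.
p = a·p₁ + b·p₂ ≈ (-0.286, 0.505, 0.814); φ = arcsin(p_z) ≈ 54.49°, λ = atan2(p_y, p_x) ≈ 119.54°.

≈ lat 54.5°N, lon 119.5°E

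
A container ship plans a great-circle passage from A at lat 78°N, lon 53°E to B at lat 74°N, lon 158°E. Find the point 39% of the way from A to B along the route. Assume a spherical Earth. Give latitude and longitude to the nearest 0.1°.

The haversine formula gives a central angle δ ≈ 0.389 rad (22.3°) between the endpoints.
Interpolate at f = 0.39 with slerp weights a = sin((1−f)δ)/sin δ ≈ 0.620, b = sin(fδ)/sin δ ≈ 0.398.
p = a·p₁ + b·p₂ ≈ (-0.024, 0.144, 0.989); φ = arcsin(p_z) ≈ 81.60°, λ = atan2(p_y, p_x) ≈ 99.57°.

≈ lat 81.6°N, lon 99.6°E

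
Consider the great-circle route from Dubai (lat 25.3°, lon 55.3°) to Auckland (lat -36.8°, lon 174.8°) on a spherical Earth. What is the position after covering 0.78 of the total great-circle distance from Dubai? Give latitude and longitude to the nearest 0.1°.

≈ lat -29.5°, lon 142.2°

Write both endpoints as unit vectors p₁, p₂ with components (cos φ cos λ, cos φ sin λ, sin φ).
The central angle between the endpoints is δ = arccos(p₁·p₂) ≈ 2.230 rad (127.8°).
Interpolate at f = 0.78 with slerp weights a = sin((1−f)δ)/sin δ ≈ 0.596, b = sin(fδ)/sin δ ≈ 1.247.
p = a·p₁ + b·p₂ ≈ (-0.688, 0.534, -0.492); φ = arcsin(p_z) ≈ -29.49°, λ = atan2(p_y, p_x) ≈ 142.20°.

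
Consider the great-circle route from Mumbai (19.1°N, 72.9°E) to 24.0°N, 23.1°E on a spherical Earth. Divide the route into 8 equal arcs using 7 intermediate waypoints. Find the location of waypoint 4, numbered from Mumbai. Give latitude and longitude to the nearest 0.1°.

From cos δ = sin φ₁ sin φ₂ + cos φ₁ cos φ₂ cos Δλ, the central angle is δ ≈ 0.809 rad (46.3°).
Interpolate at f = 4/8 with slerp weights a = sin((1−f)δ)/sin δ ≈ 0.544, b = sin(fδ)/sin δ ≈ 0.544.
p = a·p₁ + b·p₂ ≈ (0.608, 0.686, 0.399); φ = arcsin(p_z) ≈ 23.53°, λ = atan2(p_y, p_x) ≈ 48.45°.

≈ 23.5°N, 48.4°E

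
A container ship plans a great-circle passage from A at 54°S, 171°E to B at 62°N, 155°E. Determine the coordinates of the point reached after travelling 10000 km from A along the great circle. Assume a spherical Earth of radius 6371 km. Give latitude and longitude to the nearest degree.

≈ 35°N, 161°E

Convert each endpoint to a unit vector on the sphere (x = cos φ cos λ, y = cos φ sin λ, z = sin φ).
The central angle between the endpoints is δ = arccos(p₁·p₂) ≈ 2.037 rad (116.7°). The total great-circle distance is δ·R ≈ 2.037 × 6371 ≈ 12975 km, so the target fraction is f = 10000/12975 ≈ 0.771.
Interpolate at f ≈ 0.771 with slerp weights a = sin((1−f)δ)/sin δ ≈ 0.504, b = sin(fδ)/sin δ ≈ 1.119.
p = a·p₁ + b·p₂ ≈ (-0.769, 0.268, 0.581); φ = arcsin(p_z) ≈ 35.49°, λ = atan2(p_y, p_x) ≈ 160.75°.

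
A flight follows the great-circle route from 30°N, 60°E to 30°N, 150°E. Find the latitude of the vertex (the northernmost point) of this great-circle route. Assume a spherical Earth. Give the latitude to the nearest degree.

≈ 39°N

The great circle lies in the plane with unit normal n̂ = (p₁ × p₂)/|p₁ × p₂|.
Here n̂_z ≈ +0.775; the vertex latitude is φ_max = arccos|n̂_z| ≈ 39.2°.
Check via Clairaut: cos φ_max = |cos φ₁| · sin C = cos(30.0°)·sin(63.4°) ≈ 0.775, again giving ≈ 39.2°.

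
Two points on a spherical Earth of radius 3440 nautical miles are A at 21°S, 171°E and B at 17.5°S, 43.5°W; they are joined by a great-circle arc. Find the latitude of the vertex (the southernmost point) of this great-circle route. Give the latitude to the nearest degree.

≈ 50°S

The great circle lies in the plane with unit normal n̂ = (p₁ × p₂)/|p₁ × p₂|.
Here n̂_z ≈ +0.647; the vertex latitude is φ_max = arccos|n̂_z| ≈ 49.7°.
Check via Clairaut: cos φ_max = |cos φ₁| · sin C = cos(21.0°)·sin(136.2°) ≈ 0.647, again giving ≈ 49.7°.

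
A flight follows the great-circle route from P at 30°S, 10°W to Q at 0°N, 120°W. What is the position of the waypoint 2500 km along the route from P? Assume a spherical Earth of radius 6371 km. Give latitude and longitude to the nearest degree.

Convert each endpoint to a unit vector on the sphere (x = cos φ cos λ, y = cos φ sin λ, z = sin φ).
The central angle between the endpoints is δ = arccos(p₁·p₂) ≈ 1.872 rad (107.2°). The total great-circle distance is δ·R ≈ 1.872 × 6371 ≈ 11923 km, so the target fraction is f = 2500/11923 ≈ 0.210.
Interpolate at f ≈ 0.210 with slerp weights a = sin((1−f)δ)/sin δ ≈ 1.043, b = sin(fδ)/sin δ ≈ 0.400.
p = a·p₁ + b·p₂ ≈ (0.689, -0.504, -0.521); φ = arcsin(p_z) ≈ -31.42°, λ = atan2(p_y, p_x) ≈ -36.16°.

≈ 31°S, 36°W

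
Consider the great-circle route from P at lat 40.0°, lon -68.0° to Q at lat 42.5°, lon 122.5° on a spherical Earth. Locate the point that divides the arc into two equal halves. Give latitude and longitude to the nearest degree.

≈ lat 84°, lon -141°

Write both endpoints as unit vectors p₁, p₂ with components (cos φ cos λ, cos φ sin λ, sin φ).
The central angle between the endpoints is δ = arccos(p₁·p₂) ≈ 1.692 rad (97.0°).
Interpolate at f = 1/2 with slerp weights a = sin((1−f)δ)/sin δ ≈ 0.754, b = sin(fδ)/sin δ ≈ 0.754.
p = a·p₁ + b·p₂ ≈ (-0.082, -0.067, 0.994); φ = arcsin(p_z) ≈ 83.92°, λ = atan2(p_y, p_x) ≈ -140.99°.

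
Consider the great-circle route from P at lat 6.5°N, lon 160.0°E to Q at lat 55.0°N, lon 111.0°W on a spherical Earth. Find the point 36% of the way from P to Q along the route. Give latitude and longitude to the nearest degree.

From cos δ = sin φ₁ sin φ₂ + cos φ₁ cos φ₂ cos Δλ, the central angle is δ ≈ 1.468 rad (84.1°).
Interpolate at f = 0.36 with slerp weights a = sin((1−f)δ)/sin δ ≈ 0.812, b = sin(fδ)/sin δ ≈ 0.507.
p = a·p₁ + b·p₂ ≈ (-0.862, 0.004, 0.507); φ = arcsin(p_z) ≈ 30.47°, λ = atan2(p_y, p_x) ≈ 179.71°.

≈ lat 30°N, lon 180°E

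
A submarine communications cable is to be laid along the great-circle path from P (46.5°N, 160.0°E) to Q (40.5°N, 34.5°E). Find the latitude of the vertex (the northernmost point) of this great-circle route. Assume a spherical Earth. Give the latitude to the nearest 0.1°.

The great circle lies in the plane with unit normal n̂ = (p₁ × p₂)/|p₁ × p₂|.
Here n̂_z ≈ -0.432; the vertex latitude is φ_max = arccos|n̂_z| ≈ 64.4°.

≈ 64.4°N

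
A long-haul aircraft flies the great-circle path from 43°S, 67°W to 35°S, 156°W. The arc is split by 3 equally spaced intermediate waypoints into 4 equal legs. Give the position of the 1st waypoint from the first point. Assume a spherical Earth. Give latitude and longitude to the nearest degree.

Write both endpoints as unit vectors p₁, p₂ with components (cos φ cos λ, cos φ sin λ, sin φ).
The central angle between the endpoints is δ = arccos(p₁·p₂) ≈ 1.157 rad (66.3°).
Interpolate at f = 1/4 with slerp weights a = sin((1−f)δ)/sin δ ≈ 0.833, b = sin(fδ)/sin δ ≈ 0.312.
p = a·p₁ + b·p₂ ≈ (0.005, -0.665, -0.747); φ = arcsin(p_z) ≈ -48.33°, λ = atan2(p_y, p_x) ≈ -89.57°.

≈ 48°S, 90°W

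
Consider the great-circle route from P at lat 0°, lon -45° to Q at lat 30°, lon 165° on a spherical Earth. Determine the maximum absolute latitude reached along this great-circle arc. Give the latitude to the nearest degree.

≈ 49°

The great circle lies in the plane with unit normal n̂ = (p₁ × p₂)/|p₁ × p₂|.
Here n̂_z ≈ -0.655; the vertex latitude is φ_max = arccos|n̂_z| ≈ 49.1°.
Check via Clairaut: cos φ_max = |cos φ₁| · sin C = cos(0.0°)·sin(40.9°) ≈ 0.655, again giving ≈ 49.1°.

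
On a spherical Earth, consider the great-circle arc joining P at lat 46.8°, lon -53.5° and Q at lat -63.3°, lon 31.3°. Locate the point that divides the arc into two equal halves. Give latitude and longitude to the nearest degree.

≈ lat -11°, lon -22°

From cos δ = sin φ₁ sin φ₂ + cos φ₁ cos φ₂ cos Δλ, the central angle is δ ≈ 2.244 rad (128.6°).
Interpolate at f = 1/2 with slerp weights a = sin((1−f)δ)/sin δ ≈ 1.152, b = sin(fδ)/sin δ ≈ 1.152.
p = a·p₁ + b·p₂ ≈ (0.912, -0.365, -0.189); φ = arcsin(p_z) ≈ -10.92°, λ = atan2(p_y, p_x) ≈ -21.83°.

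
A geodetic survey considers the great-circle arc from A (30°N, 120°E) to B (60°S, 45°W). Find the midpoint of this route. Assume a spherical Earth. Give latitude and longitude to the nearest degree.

Convert each endpoint to a unit vector on the sphere (x = cos φ cos λ, y = cos φ sin λ, z = sin φ).
The central angle between the endpoints is δ = arccos(p₁·p₂) ≈ 2.589 rad (148.4°).
Interpolate at f = 1/2 with slerp weights a = sin((1−f)δ)/sin δ ≈ 1.834, b = sin(fδ)/sin δ ≈ 1.834.
p = a·p₁ + b·p₂ ≈ (-0.146, 0.727, -0.671); φ = arcsin(p_z) ≈ -42.15°, λ = atan2(p_y, p_x) ≈ 101.33°.

≈ (42°S, 101°E)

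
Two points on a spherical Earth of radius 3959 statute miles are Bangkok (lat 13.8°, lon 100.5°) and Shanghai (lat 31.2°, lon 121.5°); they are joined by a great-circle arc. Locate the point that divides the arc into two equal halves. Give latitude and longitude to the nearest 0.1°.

≈ lat 22.8°, lon 110.3°

Convert each endpoint to a unit vector on the sphere (x = cos φ cos λ, y = cos φ sin λ, z = sin φ).
The central angle between the endpoints is δ = arccos(p₁·p₂) ≈ 0.453 rad (26.0°).
Interpolate at f = 1/2 with slerp weights a = sin((1−f)δ)/sin δ ≈ 0.513, b = sin(fδ)/sin δ ≈ 0.513.
p = a·p₁ + b·p₂ ≈ (-0.320, 0.864, 0.388); φ = arcsin(p_z) ≈ 22.84°, λ = atan2(p_y, p_x) ≈ 110.33°.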